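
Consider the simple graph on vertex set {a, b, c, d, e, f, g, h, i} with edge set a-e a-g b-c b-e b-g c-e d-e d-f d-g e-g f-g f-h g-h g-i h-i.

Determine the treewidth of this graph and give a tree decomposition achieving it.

Treewidth 2.
Bags: B1 = {b, e, g}  B2 = {d, e, g}  B3 = {b, c, e}  B4 = {d, f, g}  B5 = {f, g, h}  B6 = {a, e, g}  B7 = {g, h, i}
Tree: B1–B2, B1–B3, B2–B4, B4–B5, B1–B6, B5–B7

The largest bag has 3 vertices, giving width 2; this decomposition certifies tw(G) ≤ 2. For the lower bound, the 3 vertices {d, e, g} are pairwise adjacent, and any tree decomposition puts a clique entirely inside one bag — forcing width ≥ 2. Therefore the treewidth is 2.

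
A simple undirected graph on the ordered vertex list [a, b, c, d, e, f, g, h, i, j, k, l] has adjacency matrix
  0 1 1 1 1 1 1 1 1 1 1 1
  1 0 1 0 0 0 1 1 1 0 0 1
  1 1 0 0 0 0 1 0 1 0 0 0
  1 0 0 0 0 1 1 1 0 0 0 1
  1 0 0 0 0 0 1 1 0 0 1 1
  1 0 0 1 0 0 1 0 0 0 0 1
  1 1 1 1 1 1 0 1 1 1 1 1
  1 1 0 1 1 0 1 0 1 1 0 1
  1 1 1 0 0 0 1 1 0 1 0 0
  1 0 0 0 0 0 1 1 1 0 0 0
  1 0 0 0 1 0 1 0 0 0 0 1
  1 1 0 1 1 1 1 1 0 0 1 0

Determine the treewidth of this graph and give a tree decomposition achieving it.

Treewidth 4.
Bags: B1 = {a, d, g, h, l}  B2 = {a, b, g, h, l}  B3 = {a, d, f, g, l}  B4 = {a, e, g, h, l}  B5 = {a, e, g, k, l}  B6 = {a, b, g, h, i}  B7 = {a, g, h, i, j}  B8 = {a, b, c, g, i}
Tree: B1–B2, B1–B3, B1–B4, B4–B5, B2–B6, B6–B7, B6–B8

Each bag holds 5 vertices, so the decomposition has width 4, which upper-bounds the treewidth. For the lower bound, the 5 vertices {a, g, h, i, j} are pairwise adjacent, and any tree decomposition puts a clique entirely inside one bag — forcing width ≥ 4. The upper and lower bounds meet at 4, so that is the treewidth.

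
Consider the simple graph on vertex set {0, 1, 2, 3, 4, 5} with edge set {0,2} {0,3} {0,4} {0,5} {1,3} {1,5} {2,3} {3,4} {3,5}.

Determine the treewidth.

2

A width-2 tree decomposition is:
Bags: B1 = {1, 3, 5}  B2 = {0, 3, 5}  B3 = {0, 2, 3}  B4 = {0, 3, 4}
Tree: B1–B2, B2–B3, B3–B4
Each bag holds 3 vertices, so the decomposition has width 2, which upper-bounds the treewidth. Conversely, {0, 2, 3} is a clique of size 3, and the vertices of any clique must share a bag in every tree decomposition; so some bag has ≥ 3 vertices and tw(G) ≥ 2. Hence tw(G) = 2 exactly.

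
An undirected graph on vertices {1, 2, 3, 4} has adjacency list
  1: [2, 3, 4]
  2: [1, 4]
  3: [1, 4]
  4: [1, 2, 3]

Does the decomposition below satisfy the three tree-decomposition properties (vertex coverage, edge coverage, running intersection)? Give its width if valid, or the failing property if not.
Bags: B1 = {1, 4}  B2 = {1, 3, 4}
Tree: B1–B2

No — vertex 2 appears in no bag.

A tree decomposition must satisfy three properties: every vertex lies in some bag; for every edge, both endpoints lie together in some bag; and for every vertex, the bags containing it form a connected subtree. Here vertex 2 appears in no bag, so the decomposition is invalid.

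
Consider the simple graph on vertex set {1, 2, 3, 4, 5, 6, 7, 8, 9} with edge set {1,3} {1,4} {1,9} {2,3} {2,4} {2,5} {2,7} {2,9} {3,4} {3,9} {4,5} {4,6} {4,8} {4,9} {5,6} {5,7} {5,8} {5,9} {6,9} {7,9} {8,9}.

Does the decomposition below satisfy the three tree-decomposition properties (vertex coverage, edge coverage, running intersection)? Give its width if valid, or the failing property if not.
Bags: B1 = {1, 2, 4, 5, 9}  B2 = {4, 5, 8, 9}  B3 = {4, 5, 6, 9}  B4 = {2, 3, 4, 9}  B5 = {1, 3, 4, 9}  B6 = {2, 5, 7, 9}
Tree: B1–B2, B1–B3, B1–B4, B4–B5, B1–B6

A tree decomposition must satisfy three properties: every vertex lies in some bag; for every edge, both endpoints lie together in some bag; and for every vertex, the bags containing it form a connected subtree. Here bags containing vertex 1 are not connected in the tree, so the decomposition is invalid.

No — bags containing vertex 1 are not connected in the tree.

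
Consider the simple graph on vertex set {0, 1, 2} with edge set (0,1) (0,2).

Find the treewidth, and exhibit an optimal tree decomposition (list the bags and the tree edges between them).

Every bag has size at most 2, so the width is 2 − 1 = 1 and tw(G) ≤ 1. G has an edge, so its treewidth is at least 1. Therefore the treewidth is 1.

Treewidth 1.
One such decomposition:
Bags: B1 = {0, 1}  B2 = {0, 2}
Tree: B1–B2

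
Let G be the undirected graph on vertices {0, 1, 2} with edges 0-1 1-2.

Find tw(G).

1

A width-1 tree decomposition is:
Bags: B1 = {0, 1}  B2 = {1, 2}
Tree: B1–B2
Each bag holds 2 vertices, so the decomposition has width 1, which upper-bounds the treewidth. Any graph with an edge has treewidth ≥ 1, and G has the edge 0–1. Combining the bounds, tw(G) = 1.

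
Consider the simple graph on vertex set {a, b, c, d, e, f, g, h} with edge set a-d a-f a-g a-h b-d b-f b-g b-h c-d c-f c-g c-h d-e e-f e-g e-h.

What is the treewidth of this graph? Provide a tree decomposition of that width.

Treewidth 4.
One optimal decomposition is:
Bags: B1 = {a, b, c, e, g}  B2 = {a, b, c, e, f}  B3 = {a, b, c, e, h}  B4 = {a, b, c, d, e}
Tree: B1–B2, B2–B3, B3–B4

Each bag holds 5 vertices, so the decomposition has width 4, which upper-bounds the treewidth. For the lower bound: the 5 vertex sets {b,g}, {c,f}, {e,h}, {a}, {d} are disjoint, each induces a connected subgraph, and every pair is joined by at least one edge of G. Contracting each set to a single vertex therefore yields K_{5} as a minor, and since treewidth is minor-monotone, tw(G) ≥ tw(K_{5}) = 4. The upper and lower bounds meet at 4, so that is the treewidth.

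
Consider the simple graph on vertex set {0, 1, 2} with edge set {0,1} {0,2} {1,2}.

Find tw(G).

A width-2 tree decomposition is:
Bags: B1 = {0, 1, 2}
Tree: (single bag)
A single bag containing all 3 vertices is trivially a valid decomposition of width 2. For the lower bound, the 3 vertices {0, 1, 2} are pairwise adjacent, and any tree decomposition puts a clique entirely inside one bag — forcing width ≥ 2. Hence tw(G) = 2 exactly.

2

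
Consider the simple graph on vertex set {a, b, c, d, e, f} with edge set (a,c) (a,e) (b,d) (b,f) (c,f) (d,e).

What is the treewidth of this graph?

2

A width-2 tree decomposition is:
Bags: B1 = {a, d, e}  B2 = {a, c, d}  B3 = {c, d, f}  B4 = {b, d, f}
Tree: B1–B2, B2–B3, B3–B4
Every bag has size at most 3, so the width is 3 − 1 = 2 and tw(G) ≤ 2. The edges d–e–a–c–f–b–d form a cycle, so G is not a tree and its treewidth is at least 2. Combining the bounds, tw(G) = 2.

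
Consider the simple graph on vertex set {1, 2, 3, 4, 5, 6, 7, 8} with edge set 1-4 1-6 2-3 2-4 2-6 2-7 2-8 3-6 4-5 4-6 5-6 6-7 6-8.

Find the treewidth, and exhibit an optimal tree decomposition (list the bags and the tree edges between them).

Treewidth 2.
One such decomposition:
Bags: B1 = {2, 6, 7}  B2 = {2, 4, 6}  B3 = {2, 6, 8}  B4 = {1, 4, 6}  B5 = {4, 5, 6}  B6 = {2, 3, 6}
Tree: B1–B2, B1–B3, B2–B4, B2–B5, B1–B6

Each bag holds 3 vertices, so the decomposition has width 2, which upper-bounds the treewidth. Conversely, {1, 4, 6} is a clique of size 3, and the vertices of any clique must share a bag in every tree decomposition; so some bag has ≥ 3 vertices and tw(G) ≥ 2. Therefore the treewidth is 2.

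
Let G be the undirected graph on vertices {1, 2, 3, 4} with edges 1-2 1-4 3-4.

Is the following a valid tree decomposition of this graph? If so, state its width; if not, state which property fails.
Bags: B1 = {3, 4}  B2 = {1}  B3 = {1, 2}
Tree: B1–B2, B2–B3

No — edge (4,1) lies in no bag.

A tree decomposition must satisfy three properties: every vertex lies in some bag; for every edge, both endpoints lie together in some bag; and for every vertex, the bags containing it form a connected subtree. Here edge (4,1) lies in no bag, so the decomposition is invalid.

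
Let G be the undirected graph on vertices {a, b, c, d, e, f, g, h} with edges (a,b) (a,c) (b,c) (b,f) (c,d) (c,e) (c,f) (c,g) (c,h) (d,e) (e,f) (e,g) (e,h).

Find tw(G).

2

A width-2 tree decomposition is:
Bags: B1 = {a, b, c}  B2 = {b, c, f}  B3 = {c, e, f}  B4 = {c, d, e}  B5 = {c, e, h}  B6 = {c, e, g}
Tree: B1–B2, B2–B3, B3–B4, B3–B5, B4–B6
Every bag has size at most 3, so the width is 3 − 1 = 2 and tw(G) ≤ 2. On the other hand G contains the 3-clique {c, d, e}. A clique must lie in a single bag of any decomposition, so no decomposition can have width below 2. Therefore the treewidth is 2.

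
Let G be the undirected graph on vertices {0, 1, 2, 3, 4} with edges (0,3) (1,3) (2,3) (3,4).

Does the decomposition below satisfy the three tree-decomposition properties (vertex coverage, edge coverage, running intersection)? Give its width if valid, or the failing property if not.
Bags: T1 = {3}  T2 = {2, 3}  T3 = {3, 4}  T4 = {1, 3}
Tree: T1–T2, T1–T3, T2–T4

A tree decomposition must satisfy three properties: every vertex lies in some bag; for every edge, both endpoints lie together in some bag; and for every vertex, the bags containing it form a connected subtree. Here vertex 0 appears in no bag, so the decomposition is invalid.

No — vertex 0 appears in no bag.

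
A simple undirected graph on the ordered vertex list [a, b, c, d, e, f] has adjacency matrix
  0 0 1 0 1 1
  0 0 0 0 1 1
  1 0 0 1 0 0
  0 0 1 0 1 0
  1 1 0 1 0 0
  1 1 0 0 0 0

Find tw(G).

2

A width-2 tree decomposition is:
Bags: B1 = {a, c, d}  B2 = {a, d, e}  B3 = {a, e, f}  B4 = {b, e, f}
Tree: B1–B2, B2–B3, B3–B4
Each bag holds 3 vertices, so the decomposition has width 2, which upper-bounds the treewidth. The edges c–d–e–a–c form a cycle, so G is not a tree and its treewidth is at least 2. The upper and lower bounds meet at 2, so that is the treewidth.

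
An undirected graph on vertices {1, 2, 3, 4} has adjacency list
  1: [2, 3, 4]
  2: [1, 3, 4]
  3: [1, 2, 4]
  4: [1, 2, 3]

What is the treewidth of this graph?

A width-3 tree decomposition is:
Bags: B1 = {1, 2, 3, 4}
Tree: (single bag)
With just one bag of size 4, the width is 4 − 1 = 3, so tw(G) ≤ 3. On the other hand G contains the 4-clique {1, 2, 3, 4}. A clique must lie in a single bag of any decomposition, so no decomposition can have width below 3. Therefore the treewidth is 3.

3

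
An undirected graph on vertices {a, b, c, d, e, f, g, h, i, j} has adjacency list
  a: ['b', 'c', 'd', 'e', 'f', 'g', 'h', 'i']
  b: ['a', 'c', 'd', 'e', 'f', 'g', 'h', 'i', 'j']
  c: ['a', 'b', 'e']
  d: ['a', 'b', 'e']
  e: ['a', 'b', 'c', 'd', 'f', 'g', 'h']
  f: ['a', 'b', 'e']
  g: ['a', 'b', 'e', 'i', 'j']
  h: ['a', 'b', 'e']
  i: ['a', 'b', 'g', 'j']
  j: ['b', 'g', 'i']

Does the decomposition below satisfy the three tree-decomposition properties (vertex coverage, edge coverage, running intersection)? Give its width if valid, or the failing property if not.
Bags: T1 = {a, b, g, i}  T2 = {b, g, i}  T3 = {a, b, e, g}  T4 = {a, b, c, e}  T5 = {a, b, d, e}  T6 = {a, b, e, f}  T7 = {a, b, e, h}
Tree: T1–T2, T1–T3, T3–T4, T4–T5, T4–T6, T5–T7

No — vertex j appears in no bag.

A tree decomposition must satisfy three properties: every vertex lies in some bag; for every edge, both endpoints lie together in some bag; and for every vertex, the bags containing it form a connected subtree. Here vertex j appears in no bag, so the decomposition is invalid.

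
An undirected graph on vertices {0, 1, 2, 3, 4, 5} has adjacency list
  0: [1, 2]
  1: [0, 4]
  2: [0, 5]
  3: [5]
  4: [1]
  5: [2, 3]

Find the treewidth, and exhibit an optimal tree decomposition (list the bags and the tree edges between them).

Treewidth 1.
Bags: B1 = {3, 5}  B2 = {2, 5}  B3 = {0, 2}  B4 = {0, 1}  B5 = {1, 4}
Tree: B1–B2, B2–B3, B3–B4, B4–B5

The largest bag has 2 vertices, giving width 1; this decomposition certifies tw(G) ≤ 1. Since G has at least one edge (e.g. 3–5), it is not an edgeless graph, so tw(G) ≥ 1. The upper and lower bounds meet at 1, so that is the treewidth.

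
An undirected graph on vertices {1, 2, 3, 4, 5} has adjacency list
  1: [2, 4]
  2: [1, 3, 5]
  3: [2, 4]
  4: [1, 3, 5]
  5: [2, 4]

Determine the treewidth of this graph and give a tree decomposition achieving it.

Treewidth 2.
One such decomposition:
Bags: B1 = {2, 4, 5}  B2 = {2, 3, 4}  B3 = {1, 2, 4}
Tree: B1–B2, B2–B3

Each bag holds 3 vertices, so the decomposition has width 2, which upper-bounds the treewidth. The edges 4–5–2–3–4 form a cycle, so G is not a tree and its treewidth is at least 2. Combining the bounds, tw(G) = 2.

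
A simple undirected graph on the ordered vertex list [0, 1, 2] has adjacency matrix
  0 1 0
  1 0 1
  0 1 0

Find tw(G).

1

A width-1 tree decomposition is:
Bags: B1 = {1, 2}  B2 = {0, 1}
Tree: B1–B2
Every bag has size at most 2, so the width is 2 − 1 = 1 and tw(G) ≤ 1. G has an edge, so its treewidth is at least 1. Combining the bounds, tw(G) = 1.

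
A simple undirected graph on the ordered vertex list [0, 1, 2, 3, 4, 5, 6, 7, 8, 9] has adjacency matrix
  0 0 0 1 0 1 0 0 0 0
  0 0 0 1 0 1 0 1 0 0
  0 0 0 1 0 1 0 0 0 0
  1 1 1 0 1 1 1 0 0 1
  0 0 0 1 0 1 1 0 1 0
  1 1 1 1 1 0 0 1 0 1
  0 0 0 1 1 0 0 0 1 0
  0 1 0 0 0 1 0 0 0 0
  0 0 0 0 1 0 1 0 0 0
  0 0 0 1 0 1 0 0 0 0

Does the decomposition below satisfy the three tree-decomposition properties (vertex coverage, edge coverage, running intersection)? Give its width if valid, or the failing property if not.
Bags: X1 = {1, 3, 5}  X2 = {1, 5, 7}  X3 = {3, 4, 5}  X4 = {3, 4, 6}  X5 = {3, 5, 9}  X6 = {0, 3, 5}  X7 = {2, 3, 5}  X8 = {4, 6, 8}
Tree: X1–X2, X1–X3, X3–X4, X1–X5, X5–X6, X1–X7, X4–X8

Vertex coverage: the bags together contain {0, 1, 2, 3, 4, 5, 6, 7, 8, 9}, the full vertex set. Edge coverage: each edge of G has both endpoints in at least one bag. Running intersection: for every vertex, the bags containing it form a connected subtree. All three properties hold, so this is a valid tree decomposition of width max|bag| − 1 = 2, and hence tw(G) ≤ 2.

Yes; width 2.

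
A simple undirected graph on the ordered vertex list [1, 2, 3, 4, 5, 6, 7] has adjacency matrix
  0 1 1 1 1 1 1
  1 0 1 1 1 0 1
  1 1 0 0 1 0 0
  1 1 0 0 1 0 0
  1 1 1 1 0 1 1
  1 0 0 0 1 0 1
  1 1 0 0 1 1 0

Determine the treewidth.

A width-3 tree decomposition is:
Bags: B1 = {1, 2, 5, 7}  B2 = {1, 2, 4, 5}  B3 = {1, 5, 6, 7}  B4 = {1, 2, 3, 5}
Tree: B1–B2, B1–B3, B2–B4
Every bag has size at most 4, so the width is 4 − 1 = 3 and tw(G) ≤ 3. For the lower bound, the 4 vertices {1, 2, 3, 5} are pairwise adjacent, and any tree decomposition puts a clique entirely inside one bag — forcing width ≥ 3. Therefore the treewidth is 3.

3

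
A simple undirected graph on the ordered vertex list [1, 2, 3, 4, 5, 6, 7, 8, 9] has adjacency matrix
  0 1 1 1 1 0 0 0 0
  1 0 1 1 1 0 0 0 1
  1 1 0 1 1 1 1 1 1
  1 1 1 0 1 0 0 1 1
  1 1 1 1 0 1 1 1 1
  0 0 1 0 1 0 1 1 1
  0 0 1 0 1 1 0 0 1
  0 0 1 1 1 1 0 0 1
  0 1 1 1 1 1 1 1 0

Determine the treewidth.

A width-4 tree decomposition is:
Bags: B1 = {3, 5, 6, 8, 9}  B2 = {3, 5, 6, 7, 9}  B3 = {3, 4, 5, 8, 9}  B4 = {2, 3, 4, 5, 9}  B5 = {1, 2, 3, 4, 5}
Tree: B1–B2, B1–B3, B3–B4, B4–B5
Each bag holds 5 vertices, so the decomposition has width 4, which upper-bounds the treewidth. For the lower bound, the 5 vertices {1, 2, 3, 4, 5} are pairwise adjacent, and any tree decomposition puts a clique entirely inside one bag — forcing width ≥ 4. The upper and lower bounds meet at 4, so that is the treewidth.

4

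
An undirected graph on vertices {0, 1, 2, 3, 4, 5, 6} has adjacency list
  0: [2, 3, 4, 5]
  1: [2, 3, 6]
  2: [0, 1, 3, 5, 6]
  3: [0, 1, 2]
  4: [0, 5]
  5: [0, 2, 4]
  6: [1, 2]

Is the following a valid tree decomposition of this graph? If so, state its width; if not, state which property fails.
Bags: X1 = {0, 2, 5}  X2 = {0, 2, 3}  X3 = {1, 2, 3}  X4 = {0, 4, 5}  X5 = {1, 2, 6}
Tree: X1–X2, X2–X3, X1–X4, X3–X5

Checking the three conditions: (i) the bags cover all of {0, 1, 2, 3, 4, 5, 6}; (ii) for each edge, some bag contains both endpoints; (iii) the bags containing any fixed vertex form a subtree. All hold, so the decomposition is valid with width 3 − 1 = 2.

Yes; width 2.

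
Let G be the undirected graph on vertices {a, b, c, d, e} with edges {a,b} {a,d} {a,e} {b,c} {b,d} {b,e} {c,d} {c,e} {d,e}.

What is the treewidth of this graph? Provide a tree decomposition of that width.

Treewidth 3.
Bags: B1 = {a, b, d, e}  B2 = {b, c, d, e}
Tree: B1–B2

Each bag holds 4 vertices, so the decomposition has width 3, which upper-bounds the treewidth. For the lower bound, the 4 vertices {b, c, d, e} are pairwise adjacent, and any tree decomposition puts a clique entirely inside one bag — forcing width ≥ 3. Hence tw(G) = 3 exactly.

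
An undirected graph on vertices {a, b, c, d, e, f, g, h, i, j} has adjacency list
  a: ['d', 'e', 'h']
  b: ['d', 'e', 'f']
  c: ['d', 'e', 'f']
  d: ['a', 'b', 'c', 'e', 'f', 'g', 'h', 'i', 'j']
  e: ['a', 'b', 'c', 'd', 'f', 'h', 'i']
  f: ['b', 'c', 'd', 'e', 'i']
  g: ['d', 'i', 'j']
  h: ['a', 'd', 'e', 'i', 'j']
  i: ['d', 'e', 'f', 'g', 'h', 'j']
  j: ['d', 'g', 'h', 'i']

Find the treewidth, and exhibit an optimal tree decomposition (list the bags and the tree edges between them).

Treewidth 3.
Bags: B1 = {d, e, h, i}  B2 = {a, d, e, h}  B3 = {d, e, f, i}  B4 = {d, h, i, j}  B5 = {c, d, e, f}  B6 = {b, d, e, f}  B7 = {d, g, i, j}
Tree: B1–B2, B1–B3, B1–B4, B3–B5, B5–B6, B4–B7

The largest bag has 4 vertices, giving width 3; this decomposition certifies tw(G) ≤ 3. On the other hand G contains the 4-clique {d, g, i, j}. A clique must lie in a single bag of any decomposition, so no decomposition can have width below 3. Hence tw(G) = 3 exactly.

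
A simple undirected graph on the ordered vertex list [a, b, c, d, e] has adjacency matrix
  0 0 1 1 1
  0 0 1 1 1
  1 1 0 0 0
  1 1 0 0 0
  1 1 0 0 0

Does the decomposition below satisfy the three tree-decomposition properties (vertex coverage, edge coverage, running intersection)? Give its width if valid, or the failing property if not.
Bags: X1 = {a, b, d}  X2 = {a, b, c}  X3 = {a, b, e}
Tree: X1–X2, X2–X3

Vertex coverage: the bags together contain {a, b, c, d, e}, the full vertex set. Edge coverage: each edge of G has both endpoints in at least one bag. Running intersection: for every vertex, the bags containing it form a connected subtree. All three properties hold, so this is a valid tree decomposition of width max|bag| − 1 = 2, and hence tw(G) ≤ 2.

Yes; width 2.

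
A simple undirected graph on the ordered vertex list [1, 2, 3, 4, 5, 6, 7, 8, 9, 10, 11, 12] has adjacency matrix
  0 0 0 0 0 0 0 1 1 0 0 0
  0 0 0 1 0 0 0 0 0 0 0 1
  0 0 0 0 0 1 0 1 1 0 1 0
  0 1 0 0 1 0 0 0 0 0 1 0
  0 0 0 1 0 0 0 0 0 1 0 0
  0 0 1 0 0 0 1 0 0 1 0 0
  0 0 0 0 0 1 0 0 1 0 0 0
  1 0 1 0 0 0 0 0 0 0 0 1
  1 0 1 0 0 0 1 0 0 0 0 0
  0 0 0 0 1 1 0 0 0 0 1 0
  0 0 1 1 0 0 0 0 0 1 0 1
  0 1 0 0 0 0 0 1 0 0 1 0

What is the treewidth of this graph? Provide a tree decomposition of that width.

Every bag has size at most 4, so the width is 4 − 1 = 3 and tw(G) ≤ 3. For the lower bound: the 4 vertex sets {2,4,5}, {10}, {11}, {3,6,8,12} are disjoint, each induces a connected subgraph, and every pair is joined by at least one edge of G. Contracting each set to a single vertex therefore yields K_{4} as a minor, and since treewidth is minor-monotone, tw(G) ≥ tw(K_{4}) = 3. Hence tw(G) = 3 exactly.

Treewidth 3.
Bags: B1 = {2, 4, 5, 10}  B2 = {2, 4, 10, 11}  B3 = {2, 10, 11, 12}  B4 = {6, 10, 11, 12}  B5 = {3, 6, 11, 12}  B6 = {3, 6, 8, 12}  B7 = {3, 6, 7, 8}  B8 = {3, 7, 8, 9}  B9 = {1, 7, 8, 9}
Tree: B1–B2, B2–B3, B3–B4, B4–B5, B5–B6, B6–B7, B7–B8, B8–B9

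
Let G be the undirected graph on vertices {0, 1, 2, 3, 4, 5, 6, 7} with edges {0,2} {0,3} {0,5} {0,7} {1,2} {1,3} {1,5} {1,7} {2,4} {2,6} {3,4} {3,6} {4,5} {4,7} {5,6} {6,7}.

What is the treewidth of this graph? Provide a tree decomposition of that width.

Treewidth 4.
One optimal decomposition is:
Bags: B1 = {0, 1, 2, 4, 6}  B2 = {0, 1, 4, 6, 7}  B3 = {0, 1, 4, 5, 6}  B4 = {0, 1, 3, 4, 6}
Tree: B1–B2, B2–B3, B3–B4

Every bag has size at most 5, so the width is 5 − 1 = 4 and tw(G) ≤ 4. For the lower bound: the 5 vertex sets {2,4}, {0,7}, {5,6}, {1}, {3} are disjoint, each induces a connected subgraph, and every pair is joined by at least one edge of G. Contracting each set to a single vertex therefore yields K_{5} as a minor, and since treewidth is minor-monotone, tw(G) ≥ tw(K_{5}) = 4. Hence tw(G) = 4 exactly.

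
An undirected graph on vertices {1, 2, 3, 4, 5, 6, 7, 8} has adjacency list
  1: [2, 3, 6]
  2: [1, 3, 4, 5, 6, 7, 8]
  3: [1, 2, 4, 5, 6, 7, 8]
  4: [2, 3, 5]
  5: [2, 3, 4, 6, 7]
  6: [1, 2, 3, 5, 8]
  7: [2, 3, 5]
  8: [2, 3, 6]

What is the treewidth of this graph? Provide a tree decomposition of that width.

Treewidth 3.
One such decomposition:
Bags: B1 = {2, 3, 5, 6}  B2 = {2, 3, 5, 7}  B3 = {2, 3, 6, 8}  B4 = {1, 2, 3, 6}  B5 = {2, 3, 4, 5}
Tree: B1–B2, B1–B3, B1–B4, B1–B5

Each bag holds 4 vertices, so the decomposition has width 3, which upper-bounds the treewidth. On the other hand G contains the 4-clique {2, 3, 6, 8}. A clique must lie in a single bag of any decomposition, so no decomposition can have width below 3. Therefore the treewidth is 3.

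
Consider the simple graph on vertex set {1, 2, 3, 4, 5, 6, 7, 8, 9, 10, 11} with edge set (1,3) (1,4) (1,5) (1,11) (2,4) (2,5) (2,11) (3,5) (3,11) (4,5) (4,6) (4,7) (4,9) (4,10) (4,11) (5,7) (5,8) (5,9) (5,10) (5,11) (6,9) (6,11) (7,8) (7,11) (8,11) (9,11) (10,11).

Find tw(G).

3

A width-3 tree decomposition is:
Bags: B1 = {1, 4, 5, 11}  B2 = {4, 5, 9, 11}  B3 = {4, 5, 7, 11}  B4 = {2, 4, 5, 11}  B5 = {5, 7, 8, 11}  B6 = {4, 5, 10, 11}  B7 = {4, 6, 9, 11}  B8 = {1, 3, 5, 11}
Tree: B1–B2, B2–B3, B2–B4, B3–B5, B4–B6, B2–B7, B1–B8
Each bag holds 4 vertices, so the decomposition has width 3, which upper-bounds the treewidth. On the other hand G contains the 4-clique {5, 7, 8, 11}. A clique must lie in a single bag of any decomposition, so no decomposition can have width below 3. The upper and lower bounds meet at 3, so that is the treewidth.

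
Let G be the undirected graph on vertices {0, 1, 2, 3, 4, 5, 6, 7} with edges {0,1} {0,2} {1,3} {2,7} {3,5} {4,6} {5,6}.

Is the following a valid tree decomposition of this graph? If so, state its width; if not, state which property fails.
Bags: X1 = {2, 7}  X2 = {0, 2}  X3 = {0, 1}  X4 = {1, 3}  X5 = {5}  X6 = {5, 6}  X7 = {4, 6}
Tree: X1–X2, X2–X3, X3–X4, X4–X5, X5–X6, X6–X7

A tree decomposition must satisfy three properties: every vertex lies in some bag; for every edge, both endpoints lie together in some bag; and for every vertex, the bags containing it form a connected subtree. Here edge (3,5) lies in no bag, so the decomposition is invalid.

No — edge (3,5) lies in no bag.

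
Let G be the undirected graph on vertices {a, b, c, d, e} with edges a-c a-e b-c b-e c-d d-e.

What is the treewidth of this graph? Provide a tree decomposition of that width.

Every bag has size at most 3, so the width is 3 − 1 = 2 and tw(G) ≤ 2. For the lower bound, G contains the cycle b–e–d–c–b, so G is not a forest; only forests have treewidth ≤ 1, hence tw(G) ≥ 2. Therefore the treewidth is 2.

Treewidth 2.
Bags: B1 = {b, c, e}  B2 = {c, d, e}  B3 = {a, c, e}
Tree: B1–B2, B2–B3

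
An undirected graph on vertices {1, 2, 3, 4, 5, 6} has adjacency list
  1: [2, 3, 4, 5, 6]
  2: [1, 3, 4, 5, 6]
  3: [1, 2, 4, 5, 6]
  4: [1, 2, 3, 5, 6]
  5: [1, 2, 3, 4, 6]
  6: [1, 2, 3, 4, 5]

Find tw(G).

5

A width-5 tree decomposition is:
Bags: B1 = {1, 2, 3, 4, 5, 6}
Tree: (single bag)
With just one bag of size 6, the width is 6 − 1 = 5, so tw(G) ≤ 5. Conversely, {1, 2, 3, 4, 5, 6} is a clique of size 6, and the vertices of any clique must share a bag in every tree decomposition; so some bag has ≥ 6 vertices and tw(G) ≥ 5. Hence tw(G) = 5 exactly.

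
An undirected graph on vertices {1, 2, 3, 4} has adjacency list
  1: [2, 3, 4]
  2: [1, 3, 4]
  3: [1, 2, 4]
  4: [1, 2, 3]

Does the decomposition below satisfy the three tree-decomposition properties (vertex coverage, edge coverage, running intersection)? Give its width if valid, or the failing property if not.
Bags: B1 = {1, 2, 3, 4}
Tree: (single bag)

Every vertex of G appears in some bag (union = {1, 2, 3, 4}); every edge is covered by a bag; and for each vertex v the set of bags containing v is connected in the bag tree. The decomposition is therefore valid. The largest bag has 4 vertices, so the width is 3.

Yes; width 3.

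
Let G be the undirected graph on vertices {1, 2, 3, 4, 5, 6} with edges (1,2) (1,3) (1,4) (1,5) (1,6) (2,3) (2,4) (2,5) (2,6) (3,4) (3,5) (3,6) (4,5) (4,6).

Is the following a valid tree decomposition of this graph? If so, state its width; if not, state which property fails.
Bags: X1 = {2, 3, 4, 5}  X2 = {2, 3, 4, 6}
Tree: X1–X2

A tree decomposition must satisfy three properties: every vertex lies in some bag; for every edge, both endpoints lie together in some bag; and for every vertex, the bags containing it form a connected subtree. Here vertex 1 appears in no bag, so the decomposition is invalid.

No — vertex 1 appears in no bag.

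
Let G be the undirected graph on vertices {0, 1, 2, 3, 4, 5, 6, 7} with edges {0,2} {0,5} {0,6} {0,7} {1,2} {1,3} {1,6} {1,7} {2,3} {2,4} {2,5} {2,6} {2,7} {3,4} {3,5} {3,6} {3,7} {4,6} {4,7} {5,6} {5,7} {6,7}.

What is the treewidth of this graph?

A width-4 tree decomposition is:
Bags: B1 = {1, 2, 3, 6, 7}  B2 = {2, 3, 5, 6, 7}  B3 = {0, 2, 5, 6, 7}  B4 = {2, 3, 4, 6, 7}
Tree: B1–B2, B2–B3, B2–B4
The largest bag has 5 vertices, giving width 4; this decomposition certifies tw(G) ≤ 4. For the lower bound, the 5 vertices {0, 2, 5, 6, 7} are pairwise adjacent, and any tree decomposition puts a clique entirely inside one bag — forcing width ≥ 4. Hence tw(G) = 4 exactly.

4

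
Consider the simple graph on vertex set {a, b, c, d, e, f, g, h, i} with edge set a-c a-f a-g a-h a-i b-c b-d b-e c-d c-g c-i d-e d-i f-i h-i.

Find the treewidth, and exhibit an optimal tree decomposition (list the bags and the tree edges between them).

Treewidth 2.
Bags: B1 = {c, d, i}  B2 = {a, c, i}  B3 = {a, f, i}  B4 = {a, c, g}  B5 = {b, c, d}  B6 = {b, d, e}  B7 = {a, h, i}
Tree: B1–B2, B2–B3, B2–B4, B1–B5, B5–B6, B2–B7

The largest bag has 3 vertices, giving width 2; this decomposition certifies tw(G) ≤ 2. On the other hand G contains the 3-clique {a, c, g}. A clique must lie in a single bag of any decomposition, so no decomposition can have width below 2. The upper and lower bounds meet at 2, so that is the treewidth.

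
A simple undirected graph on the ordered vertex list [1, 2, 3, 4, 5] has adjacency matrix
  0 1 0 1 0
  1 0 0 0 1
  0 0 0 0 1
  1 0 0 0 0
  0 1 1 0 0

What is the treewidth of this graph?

1

A width-1 tree decomposition is:
Bags: B1 = {3, 5}  B2 = {2, 5}  B3 = {1, 2}  B4 = {1, 4}
Tree: B1–B2, B2–B3, B3–B4
Every bag has size at most 2, so the width is 2 − 1 = 1 and tw(G) ≤ 1. G has an edge, so its treewidth is at least 1. Combining the bounds, tw(G) = 1.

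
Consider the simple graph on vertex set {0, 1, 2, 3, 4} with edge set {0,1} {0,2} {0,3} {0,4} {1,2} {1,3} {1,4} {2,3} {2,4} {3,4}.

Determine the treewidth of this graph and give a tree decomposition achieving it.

With just one bag of size 5, the width is 5 − 1 = 4, so tw(G) ≤ 4. On the other hand G contains the 5-clique {0, 1, 2, 3, 4}. A clique must lie in a single bag of any decomposition, so no decomposition can have width below 4. Therefore the treewidth is 4.

Treewidth 4.
One such decomposition:
Bags: B1 = {0, 1, 2, 3, 4}
Tree: (single bag)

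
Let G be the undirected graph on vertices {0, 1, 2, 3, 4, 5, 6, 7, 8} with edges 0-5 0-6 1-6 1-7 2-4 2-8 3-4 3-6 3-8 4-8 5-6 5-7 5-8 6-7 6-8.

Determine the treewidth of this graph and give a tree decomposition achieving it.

Treewidth 2.
One such decomposition:
Bags: B1 = {0, 5, 6}  B2 = {5, 6, 8}  B3 = {5, 6, 7}  B4 = {3, 6, 8}  B5 = {1, 6, 7}  B6 = {3, 4, 8}  B7 = {2, 4, 8}
Tree: B1–B2, B1–B3, B2–B4, B3–B5, B4–B6, B6–B7

The largest bag has 3 vertices, giving width 2; this decomposition certifies tw(G) ≤ 2. Conversely, {2, 4, 8} is a clique of size 3, and the vertices of any clique must share a bag in every tree decomposition; so some bag has ≥ 3 vertices and tw(G) ≥ 2. The upper and lower bounds meet at 2, so that is the treewidth.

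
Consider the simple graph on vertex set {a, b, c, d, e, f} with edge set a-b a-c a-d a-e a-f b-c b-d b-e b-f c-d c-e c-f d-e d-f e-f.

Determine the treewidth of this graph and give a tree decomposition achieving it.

Treewidth 5.
One optimal decomposition is:
Bags: B1 = {a, b, c, d, e, f}
Tree: (single bag)

A single bag containing all 6 vertices is trivially a valid decomposition of width 5. On the other hand G contains the 6-clique {a, b, c, d, e, f}. A clique must lie in a single bag of any decomposition, so no decomposition can have width below 5. Combining the bounds, tw(G) = 5.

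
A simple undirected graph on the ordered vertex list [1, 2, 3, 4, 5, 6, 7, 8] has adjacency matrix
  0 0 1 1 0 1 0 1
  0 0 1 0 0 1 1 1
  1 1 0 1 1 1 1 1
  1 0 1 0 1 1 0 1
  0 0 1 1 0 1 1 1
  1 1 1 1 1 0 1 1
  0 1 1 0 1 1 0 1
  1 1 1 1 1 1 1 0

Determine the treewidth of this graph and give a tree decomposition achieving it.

Treewidth 4.
One optimal decomposition is:
Bags: B1 = {2, 3, 6, 7, 8}  B2 = {3, 5, 6, 7, 8}  B3 = {3, 4, 5, 6, 8}  B4 = {1, 3, 4, 6, 8}
Tree: B1–B2, B2–B3, B3–B4

Every bag has size at most 5, so the width is 5 − 1 = 4 and tw(G) ≤ 4. On the other hand G contains the 5-clique {2, 3, 6, 7, 8}. A clique must lie in a single bag of any decomposition, so no decomposition can have width below 4. The upper and lower bounds meet at 4, so that is the treewidth.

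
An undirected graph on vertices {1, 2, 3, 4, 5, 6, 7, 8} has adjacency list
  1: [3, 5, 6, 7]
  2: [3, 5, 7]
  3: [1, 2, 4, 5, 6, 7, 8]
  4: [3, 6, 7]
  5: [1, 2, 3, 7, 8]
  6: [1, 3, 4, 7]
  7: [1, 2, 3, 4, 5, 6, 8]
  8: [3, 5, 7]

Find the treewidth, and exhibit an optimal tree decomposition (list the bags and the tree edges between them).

Treewidth 3.
One such decomposition:
Bags: B1 = {1, 3, 6, 7}  B2 = {1, 3, 5, 7}  B3 = {3, 4, 6, 7}  B4 = {3, 5, 7, 8}  B5 = {2, 3, 5, 7}
Tree: B1–B2, B1–B3, B2–B4, B4–B5

Every bag has size at most 4, so the width is 4 − 1 = 3 and tw(G) ≤ 3. On the other hand G contains the 4-clique {3, 4, 6, 7}. A clique must lie in a single bag of any decomposition, so no decomposition can have width below 3. The upper and lower bounds meet at 3, so that is the treewidth.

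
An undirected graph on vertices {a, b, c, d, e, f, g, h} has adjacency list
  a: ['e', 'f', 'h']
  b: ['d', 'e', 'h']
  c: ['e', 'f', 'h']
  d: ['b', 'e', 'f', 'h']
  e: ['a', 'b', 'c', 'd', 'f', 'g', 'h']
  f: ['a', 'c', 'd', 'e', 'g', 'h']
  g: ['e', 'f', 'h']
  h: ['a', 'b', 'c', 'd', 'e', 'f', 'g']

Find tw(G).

3

A width-3 tree decomposition is:
Bags: B1 = {c, e, f, h}  B2 = {d, e, f, h}  B3 = {a, e, f, h}  B4 = {e, f, g, h}  B5 = {b, d, e, h}
Tree: B1–B2, B1–B3, B3–B4, B2–B5
Every bag has size at most 4, so the width is 4 − 1 = 3 and tw(G) ≤ 3. On the other hand G contains the 4-clique {d, e, f, h}. A clique must lie in a single bag of any decomposition, so no decomposition can have width below 3. Combining the bounds, tw(G) = 3.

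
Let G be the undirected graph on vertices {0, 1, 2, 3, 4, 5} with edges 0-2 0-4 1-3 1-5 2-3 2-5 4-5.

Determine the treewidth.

A width-2 tree decomposition is:
Bags: B1 = {0, 4, 5}  B2 = {0, 2, 5}  B3 = {1, 2, 5}  B4 = {1, 2, 3}
Tree: B1–B2, B2–B3, B3–B4
Each bag holds 3 vertices, so the decomposition has width 2, which upper-bounds the treewidth. Since 4–0–2–5–4 is a cycle in G, G is not acyclic. Forests are exactly the graphs of treewidth ≤ 1, so tw(G) ≥ 2. Hence tw(G) = 2 exactly.

2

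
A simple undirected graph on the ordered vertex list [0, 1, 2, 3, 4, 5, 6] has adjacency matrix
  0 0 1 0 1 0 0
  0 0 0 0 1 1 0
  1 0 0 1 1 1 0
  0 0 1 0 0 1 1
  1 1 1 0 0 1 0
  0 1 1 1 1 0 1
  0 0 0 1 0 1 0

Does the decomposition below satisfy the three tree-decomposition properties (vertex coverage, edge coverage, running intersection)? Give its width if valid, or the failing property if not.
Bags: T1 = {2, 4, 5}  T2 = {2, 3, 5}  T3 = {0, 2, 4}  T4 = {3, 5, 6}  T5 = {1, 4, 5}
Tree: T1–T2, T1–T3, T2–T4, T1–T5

Yes; width 2.

Every vertex of G appears in some bag (union = {0, 1, 2, 3, 4, 5, 6}); every edge is covered by a bag; and for each vertex v the set of bags containing v is connected in the bag tree. The decomposition is therefore valid. The largest bag has 3 vertices, so the width is 2.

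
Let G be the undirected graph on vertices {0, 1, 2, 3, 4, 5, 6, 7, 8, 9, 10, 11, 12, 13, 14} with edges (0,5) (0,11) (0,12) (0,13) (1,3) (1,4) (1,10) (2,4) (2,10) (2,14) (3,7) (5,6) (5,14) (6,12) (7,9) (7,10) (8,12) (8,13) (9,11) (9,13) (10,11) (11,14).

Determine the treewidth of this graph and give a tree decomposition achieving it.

Treewidth 3.
Bags: B1 = {5, 6, 8, 12}  B2 = {0, 5, 8, 12}  B3 = {0, 5, 8, 13}  B4 = {0, 5, 13, 14}  B5 = {0, 11, 13, 14}  B6 = {9, 11, 13, 14}  B7 = {2, 9, 11, 14}  B8 = {2, 9, 10, 11}  B9 = {2, 7, 9, 10}  B10 = {2, 4, 7, 10}  B11 = {1, 4, 7, 10}  B12 = {1, 3, 4, 7}
Tree: B1–B2, B2–B3, B3–B4, B4–B5, B5–B6, B6–B7, B7–B8, B8–B9, B9–B10, B10–B11, B11–B12

Every bag has size at most 4, so the width is 4 − 1 = 3 and tw(G) ≤ 3. For the lower bound: the 4 vertex sets {6,8,12}, {5}, {0}, {9,11,13,14} are disjoint, each induces a connected subgraph, and every pair is joined by at least one edge of G. Contracting each set to a single vertex therefore yields K_{4} as a minor, and since treewidth is minor-monotone, tw(G) ≥ tw(K_{4}) = 3. Hence tw(G) = 3 exactly.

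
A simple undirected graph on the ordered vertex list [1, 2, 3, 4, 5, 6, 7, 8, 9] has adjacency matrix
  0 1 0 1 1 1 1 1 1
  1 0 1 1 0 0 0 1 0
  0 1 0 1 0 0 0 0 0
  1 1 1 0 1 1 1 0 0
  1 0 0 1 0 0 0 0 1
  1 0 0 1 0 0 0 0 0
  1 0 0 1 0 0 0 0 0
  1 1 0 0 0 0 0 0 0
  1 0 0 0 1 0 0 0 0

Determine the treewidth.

A width-2 tree decomposition is:
Bags: B1 = {1, 4, 7}  B2 = {1, 2, 4}  B3 = {1, 4, 6}  B4 = {1, 4, 5}  B5 = {2, 3, 4}  B6 = {1, 5, 9}  B7 = {1, 2, 8}
Tree: B1–B2, B2–B3, B2–B4, B2–B5, B4–B6, B2–B7
Every bag has size at most 3, so the width is 3 − 1 = 2 and tw(G) ≤ 2. On the other hand G contains the 3-clique {1, 2, 8}. A clique must lie in a single bag of any decomposition, so no decomposition can have width below 2. Therefore the treewidth is 2.

2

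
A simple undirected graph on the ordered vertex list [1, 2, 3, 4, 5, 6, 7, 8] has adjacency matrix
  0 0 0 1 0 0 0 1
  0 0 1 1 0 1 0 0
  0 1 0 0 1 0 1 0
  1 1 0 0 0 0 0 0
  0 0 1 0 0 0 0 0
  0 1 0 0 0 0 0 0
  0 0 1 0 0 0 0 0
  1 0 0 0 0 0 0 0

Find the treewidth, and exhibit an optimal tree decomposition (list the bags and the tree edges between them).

Treewidth 1.
Bags: B1 = {1, 4}  B2 = {2, 4}  B3 = {2, 6}  B4 = {2, 3}  B5 = {1, 8}  B6 = {3, 7}  B7 = {3, 5}
Tree: B1–B2, B2–B3, B2–B4, B1–B5, B4–B6, B4–B7

The largest bag has 2 vertices, giving width 1; this decomposition certifies tw(G) ≤ 1. Since G has at least one edge (e.g. 1–4), it is not an edgeless graph, so tw(G) ≥ 1. Therefore the treewidth is 1.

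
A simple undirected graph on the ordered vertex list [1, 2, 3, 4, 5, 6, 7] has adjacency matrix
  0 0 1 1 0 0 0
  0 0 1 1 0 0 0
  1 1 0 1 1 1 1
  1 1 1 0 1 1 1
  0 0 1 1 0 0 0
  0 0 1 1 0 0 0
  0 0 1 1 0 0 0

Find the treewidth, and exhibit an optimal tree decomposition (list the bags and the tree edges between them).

Treewidth 2.
Bags: B1 = {3, 4, 5}  B2 = {1, 3, 4}  B3 = {3, 4, 7}  B4 = {3, 4, 6}  B5 = {2, 3, 4}
Tree: B1–B2, B2–B3, B2–B4, B4–B5

The largest bag has 3 vertices, giving width 2; this decomposition certifies tw(G) ≤ 2. Conversely, {1, 3, 4} is a clique of size 3, and the vertices of any clique must share a bag in every tree decomposition; so some bag has ≥ 3 vertices and tw(G) ≥ 2. Hence tw(G) = 2 exactly.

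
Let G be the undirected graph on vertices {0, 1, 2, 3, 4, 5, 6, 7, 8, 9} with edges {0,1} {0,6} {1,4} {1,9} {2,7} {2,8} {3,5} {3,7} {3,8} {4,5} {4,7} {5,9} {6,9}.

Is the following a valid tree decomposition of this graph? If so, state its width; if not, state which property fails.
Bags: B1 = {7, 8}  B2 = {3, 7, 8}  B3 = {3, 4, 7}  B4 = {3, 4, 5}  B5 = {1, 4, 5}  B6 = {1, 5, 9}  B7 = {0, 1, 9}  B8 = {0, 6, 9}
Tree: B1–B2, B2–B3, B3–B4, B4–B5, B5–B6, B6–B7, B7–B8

A tree decomposition must satisfy three properties: every vertex lies in some bag; for every edge, both endpoints lie together in some bag; and for every vertex, the bags containing it form a connected subtree. Here vertex 2 appears in no bag, so the decomposition is invalid.

No — vertex 2 appears in no bag.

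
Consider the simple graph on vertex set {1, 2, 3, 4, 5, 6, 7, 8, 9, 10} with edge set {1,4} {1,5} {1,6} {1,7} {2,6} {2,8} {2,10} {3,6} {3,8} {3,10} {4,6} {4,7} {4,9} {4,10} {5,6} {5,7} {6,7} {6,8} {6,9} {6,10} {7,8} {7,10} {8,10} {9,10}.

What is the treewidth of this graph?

3

A width-3 tree decomposition is:
Bags: B1 = {4, 6, 7, 10}  B2 = {4, 6, 9, 10}  B3 = {1, 4, 6, 7}  B4 = {6, 7, 8, 10}  B5 = {1, 5, 6, 7}  B6 = {2, 6, 8, 10}  B7 = {3, 6, 8, 10}
Tree: B1–B2, B1–B3, B1–B4, B3–B5, B4–B6, B6–B7
Every bag has size at most 4, so the width is 4 − 1 = 3 and tw(G) ≤ 3. Conversely, {1, 4, 6, 7} is a clique of size 4, and the vertices of any clique must share a bag in every tree decomposition; so some bag has ≥ 4 vertices and tw(G) ≥ 3. Hence tw(G) = 3 exactly.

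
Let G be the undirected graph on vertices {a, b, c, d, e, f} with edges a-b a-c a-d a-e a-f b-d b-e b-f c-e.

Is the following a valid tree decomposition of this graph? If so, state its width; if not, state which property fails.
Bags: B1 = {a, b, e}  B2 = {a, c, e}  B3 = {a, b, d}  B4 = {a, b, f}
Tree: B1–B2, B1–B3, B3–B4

Yes; width 2.

Every vertex of G appears in some bag (union = {a, b, c, d, e, f}); every edge is covered by a bag; and for each vertex v the set of bags containing v is connected in the bag tree. The decomposition is therefore valid. The largest bag has 3 vertices, so the width is 2.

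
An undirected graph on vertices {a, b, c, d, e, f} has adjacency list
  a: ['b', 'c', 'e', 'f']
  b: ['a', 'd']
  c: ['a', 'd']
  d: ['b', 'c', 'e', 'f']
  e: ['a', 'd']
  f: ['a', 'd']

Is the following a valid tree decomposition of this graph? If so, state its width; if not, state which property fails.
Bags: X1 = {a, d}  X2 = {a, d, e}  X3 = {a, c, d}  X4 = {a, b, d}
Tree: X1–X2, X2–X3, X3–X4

No — vertex f appears in no bag.

A tree decomposition must satisfy three properties: every vertex lies in some bag; for every edge, both endpoints lie together in some bag; and for every vertex, the bags containing it form a connected subtree. Here vertex f appears in no bag, so the decomposition is invalid.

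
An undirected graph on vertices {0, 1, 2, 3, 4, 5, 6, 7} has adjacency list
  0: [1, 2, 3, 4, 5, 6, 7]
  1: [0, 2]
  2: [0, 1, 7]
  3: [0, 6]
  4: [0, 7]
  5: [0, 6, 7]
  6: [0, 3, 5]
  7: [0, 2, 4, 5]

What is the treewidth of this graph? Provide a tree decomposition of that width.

Every bag has size at most 3, so the width is 3 − 1 = 2 and tw(G) ≤ 2. On the other hand G contains the 3-clique {0, 1, 2}. A clique must lie in a single bag of any decomposition, so no decomposition can have width below 2. The upper and lower bounds meet at 2, so that is the treewidth.

Treewidth 2.
Bags: B1 = {0, 2, 7}  B2 = {0, 1, 2}  B3 = {0, 5, 7}  B4 = {0, 4, 7}  B5 = {0, 5, 6}  B6 = {0, 3, 6}
Tree: B1–B2, B1–B3, B1–B4, B3–B5, B5–B6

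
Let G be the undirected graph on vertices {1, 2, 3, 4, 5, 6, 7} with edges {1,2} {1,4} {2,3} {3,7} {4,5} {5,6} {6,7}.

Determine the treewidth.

2

A width-2 tree decomposition is:
Bags: B1 = {4, 5, 6}  B2 = {4, 6, 7}  B3 = {3, 4, 7}  B4 = {2, 3, 4}  B5 = {1, 2, 4}
Tree: B1–B2, B2–B3, B3–B4, B4–B5
Every bag has size at most 3, so the width is 3 − 1 = 2 and tw(G) ≤ 2. Since 4–5–6–7–3–2–1–4 is a cycle in G, G is not acyclic. Forests are exactly the graphs of treewidth ≤ 1, so tw(G) ≥ 2. Combining the bounds, tw(G) = 2.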